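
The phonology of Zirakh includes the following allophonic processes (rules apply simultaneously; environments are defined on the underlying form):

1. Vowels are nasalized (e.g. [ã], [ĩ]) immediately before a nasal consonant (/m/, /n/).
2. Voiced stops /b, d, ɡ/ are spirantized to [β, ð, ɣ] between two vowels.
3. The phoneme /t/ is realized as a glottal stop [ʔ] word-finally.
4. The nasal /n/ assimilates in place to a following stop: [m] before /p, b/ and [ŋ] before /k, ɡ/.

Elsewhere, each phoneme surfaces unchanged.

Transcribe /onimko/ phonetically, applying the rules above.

[õnĩmko]

/o/ (word-initial): before a nasal consonant, so rule 1 applies → [õ].
/n/ (between /o/ and /i/): rule 4 targets it, but not before a labial or velar stop → unchanged [n].
/i/ (between /n/ and /m/): before a nasal consonant, so rule 1 applies → [ĩ].
/m/ (between /i/ and /k/) is unaffected → [m].
/k/ stays [k].
/o/ (word-final) is in the target of rule 1 but the environment (before a nasal consonant) is not met → [o].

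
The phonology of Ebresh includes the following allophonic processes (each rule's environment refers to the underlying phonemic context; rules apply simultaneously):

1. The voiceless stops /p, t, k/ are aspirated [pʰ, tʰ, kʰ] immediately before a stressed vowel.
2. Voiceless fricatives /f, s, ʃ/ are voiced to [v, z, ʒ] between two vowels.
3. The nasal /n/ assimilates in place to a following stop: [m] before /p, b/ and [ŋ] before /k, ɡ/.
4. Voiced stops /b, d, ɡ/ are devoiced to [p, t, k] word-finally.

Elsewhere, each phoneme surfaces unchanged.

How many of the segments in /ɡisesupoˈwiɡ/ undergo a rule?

Segments that undergo a rule: /s/ → [z] (rule 2); /s/ → [z] (rule 2); /ɡ/ → [k] (rule 4).
All other segments surface unchanged.

3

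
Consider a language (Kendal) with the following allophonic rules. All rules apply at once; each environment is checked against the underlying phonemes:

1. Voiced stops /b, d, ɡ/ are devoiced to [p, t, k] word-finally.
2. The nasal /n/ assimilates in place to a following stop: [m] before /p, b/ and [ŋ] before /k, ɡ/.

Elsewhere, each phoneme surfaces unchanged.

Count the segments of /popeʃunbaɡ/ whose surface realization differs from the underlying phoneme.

2

Segments that undergo a rule: /n/ → [m] (rule 2); /ɡ/ → [k] (rule 1).
All other segments surface unchanged.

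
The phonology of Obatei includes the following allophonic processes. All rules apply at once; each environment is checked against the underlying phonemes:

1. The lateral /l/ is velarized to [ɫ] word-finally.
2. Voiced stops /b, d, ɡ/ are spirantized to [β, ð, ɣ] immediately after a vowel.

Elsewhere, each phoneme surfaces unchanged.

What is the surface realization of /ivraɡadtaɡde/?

/i/ (word-initial) is unaffected → [i].
/v/ — not in any rule's target class → [v].
/r/ stays [r].
/a/ — not in any rule's target class → [a].
/ɡ/ meets the environment for rule 2 (immediately after a vowel) → [ɣ].
/a/ — not in any rule's target class → [a].
/d/ (between /a/ and /t/): immediately after a vowel, so rule 2 applies → [ð].
/t/ — not in any rule's target class → [t].
/a/ — not in any rule's target class → [a].
/ɡ/ (between /a/ and /d/): immediately after a vowel, so rule 2 applies → [ɣ].
/d/ — between /ɡ/ and /e/; rule 2 does not apply here → [d].
/e/ stays [e].

[ivraɣaðtaɣde]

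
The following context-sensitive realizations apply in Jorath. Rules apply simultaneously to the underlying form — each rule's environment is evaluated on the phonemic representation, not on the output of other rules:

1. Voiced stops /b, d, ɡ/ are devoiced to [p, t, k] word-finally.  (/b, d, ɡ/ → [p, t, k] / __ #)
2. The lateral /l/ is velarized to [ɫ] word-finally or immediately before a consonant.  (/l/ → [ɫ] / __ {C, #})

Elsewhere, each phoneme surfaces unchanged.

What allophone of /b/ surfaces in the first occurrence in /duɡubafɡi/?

[b]

/b/ (between /u/ and /a/) fails the environment for rule 1, so it stays [b].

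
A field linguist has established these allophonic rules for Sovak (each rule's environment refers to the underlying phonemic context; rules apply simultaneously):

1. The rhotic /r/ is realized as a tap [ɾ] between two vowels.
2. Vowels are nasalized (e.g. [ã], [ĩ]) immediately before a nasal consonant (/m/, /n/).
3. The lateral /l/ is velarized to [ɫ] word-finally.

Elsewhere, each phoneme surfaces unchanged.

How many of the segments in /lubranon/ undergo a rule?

Segments that undergo a rule: /a/ → [ã] (rule 2); /o/ → [õ] (rule 2).
All other segments surface unchanged.

2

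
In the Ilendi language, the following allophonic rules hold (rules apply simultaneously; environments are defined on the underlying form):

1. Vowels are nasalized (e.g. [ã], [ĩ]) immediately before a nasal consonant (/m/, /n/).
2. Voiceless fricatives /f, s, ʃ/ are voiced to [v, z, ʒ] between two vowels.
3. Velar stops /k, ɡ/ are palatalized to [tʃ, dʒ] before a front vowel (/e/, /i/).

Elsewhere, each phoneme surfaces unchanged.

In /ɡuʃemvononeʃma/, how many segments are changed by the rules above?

4

Segments that undergo a rule: /ʃ/ → [ʒ] (rule 2); /e/ → [ẽ] (rule 1); /o/ → [õ] (rule 1); /o/ → [õ] (rule 1).
All other segments surface unchanged.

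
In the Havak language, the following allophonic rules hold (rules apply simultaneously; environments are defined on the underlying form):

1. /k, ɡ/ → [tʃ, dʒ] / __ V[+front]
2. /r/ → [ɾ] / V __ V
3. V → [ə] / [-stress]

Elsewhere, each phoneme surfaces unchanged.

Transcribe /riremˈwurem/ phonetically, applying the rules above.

/r/ (word-initial) fails the environment for rule 2, so it stays [r].
/i/ (between /r/ and /r/): in an unstressed syllable, so rule 3 applies → [ə].
/r/ (between /i/ and /e/): between two vowels, so rule 2 applies → [ɾ].
Rule 3 applies to /e/ (between /r/ and /m/: in an unstressed syllable) → [ə].
/m/ (between /e/ and /w/): no rule targets it → [m].
/w/ stays [w].
/u/ (between /w/ and /r/) fails the environment for rule 3, so it stays [u].
/r/ meets the environment for rule 2 (between two vowels) → [ɾ].
Rule 3 applies to /e/ (between /r/ and /m/: in an unstressed syllable) → [ə].
/m/ — not in any rule's target class → [m].

[rəɾəmˈwuɾəm]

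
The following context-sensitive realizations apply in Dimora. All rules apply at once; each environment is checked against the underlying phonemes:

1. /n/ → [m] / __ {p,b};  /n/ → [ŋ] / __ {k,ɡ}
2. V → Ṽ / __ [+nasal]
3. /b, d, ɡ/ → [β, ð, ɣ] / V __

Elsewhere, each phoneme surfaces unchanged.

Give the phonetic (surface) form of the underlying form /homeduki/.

/h/ (word-initial): no rule targets it → [h].
/o/ meets the environment for rule 2 (before a nasal consonant) → [õ].
/m/ (between /o/ and /e/) is unaffected → [m].
/e/ — between /m/ and /d/; rule 2 does not apply here → [e].
Rule 3 applies to /d/ (between /e/ and /u/: immediately after a vowel) → [ð].
/u/ — between /d/ and /k/; rule 2 does not apply here → [u].
/k/ — not in any rule's target class → [k].
/i/ — word-final; rule 2 does not apply here → [i].

[hõmeðuki]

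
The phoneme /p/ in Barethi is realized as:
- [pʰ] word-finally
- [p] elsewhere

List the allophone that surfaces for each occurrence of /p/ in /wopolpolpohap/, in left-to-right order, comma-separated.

[p], [p], [p], [pʰ]

Occurrence 1 (position 3): no conditioning environment matches → elsewhere allophone [p].
Occurrence 2 (position 6): no conditioning environment matches → elsewhere allophone [p].
Occurrence 3 (position 9): no conditioning environment matches → elsewhere allophone [p].
Occurrence 4 (position 13): word-finally → [pʰ].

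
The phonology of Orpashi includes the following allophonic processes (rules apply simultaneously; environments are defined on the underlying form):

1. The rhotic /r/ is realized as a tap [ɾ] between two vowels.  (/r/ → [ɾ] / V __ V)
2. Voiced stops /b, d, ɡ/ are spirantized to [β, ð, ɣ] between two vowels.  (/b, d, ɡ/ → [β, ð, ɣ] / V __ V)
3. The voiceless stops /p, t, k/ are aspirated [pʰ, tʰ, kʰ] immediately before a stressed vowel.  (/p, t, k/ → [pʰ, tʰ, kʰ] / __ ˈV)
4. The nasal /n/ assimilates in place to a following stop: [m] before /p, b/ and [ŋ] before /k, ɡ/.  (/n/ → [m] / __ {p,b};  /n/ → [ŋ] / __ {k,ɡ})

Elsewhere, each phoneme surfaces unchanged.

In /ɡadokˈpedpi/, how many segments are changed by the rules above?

2

Segments that undergo a rule: /d/ → [ð] (rule 2); /p/ → [pʰ] (rule 3).
All other segments surface unchanged.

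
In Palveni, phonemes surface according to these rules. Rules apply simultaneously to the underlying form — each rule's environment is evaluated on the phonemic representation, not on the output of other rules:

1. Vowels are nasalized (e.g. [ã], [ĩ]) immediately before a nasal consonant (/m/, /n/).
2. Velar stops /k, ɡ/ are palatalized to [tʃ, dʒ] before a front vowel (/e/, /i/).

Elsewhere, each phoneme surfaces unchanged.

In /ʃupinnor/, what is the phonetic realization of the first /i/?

[ĩ]

/i/ — between /p/ and /n/, before a nasal consonant — surfaces as [ĩ] (rule 1).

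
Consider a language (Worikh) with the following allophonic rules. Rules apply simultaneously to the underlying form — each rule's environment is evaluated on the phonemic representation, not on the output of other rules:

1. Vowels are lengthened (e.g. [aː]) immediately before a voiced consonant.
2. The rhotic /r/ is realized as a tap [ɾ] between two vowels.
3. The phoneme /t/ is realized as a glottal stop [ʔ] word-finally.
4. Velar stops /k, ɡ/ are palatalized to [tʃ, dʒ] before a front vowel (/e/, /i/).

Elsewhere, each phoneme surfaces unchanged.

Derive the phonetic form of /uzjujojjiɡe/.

/u/ (word-initial) occurs before a voiced consonant → [uː] by rule 1.
/z/ — not in any rule's target class → [z].
/j/ — not in any rule's target class → [j].
/u/ meets the environment for rule 1 (before a voiced consonant) → [uː].
/j/ (between /u/ and /o/): no rule targets it → [j].
/o/ meets the environment for rule 1 (before a voiced consonant) → [oː].
/j/ — not in any rule's target class → [j].
/j/ (between /j/ and /i/) is unaffected → [j].
/i/ (between /j/ and /ɡ/): before a voiced consonant, so rule 1 applies → [iː].
/ɡ/ — between /i/ and /e/, before a front vowel — surfaces as [dʒ] (rule 4).
/e/ — word-final; rule 1 does not apply here → [e].

[uːzjuːjoːjjiːdʒe]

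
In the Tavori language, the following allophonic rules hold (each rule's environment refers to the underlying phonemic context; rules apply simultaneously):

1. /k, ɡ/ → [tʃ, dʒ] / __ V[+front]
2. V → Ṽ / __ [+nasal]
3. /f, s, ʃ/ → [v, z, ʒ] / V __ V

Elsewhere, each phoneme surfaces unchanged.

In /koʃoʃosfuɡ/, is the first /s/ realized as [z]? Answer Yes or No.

No

/s/ (between /o/ and /f/): rule 3 targets it, but not between two vowels → unchanged [s].
The actual realization is [s], not [z].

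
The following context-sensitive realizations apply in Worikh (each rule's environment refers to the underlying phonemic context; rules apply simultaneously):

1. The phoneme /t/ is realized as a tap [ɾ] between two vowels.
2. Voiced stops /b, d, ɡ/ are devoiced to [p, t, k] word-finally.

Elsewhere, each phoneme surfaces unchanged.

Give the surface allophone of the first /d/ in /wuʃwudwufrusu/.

[d]

/d/ (between /u/ and /w/): rule 2 targets it, but not word-finally → unchanged [d].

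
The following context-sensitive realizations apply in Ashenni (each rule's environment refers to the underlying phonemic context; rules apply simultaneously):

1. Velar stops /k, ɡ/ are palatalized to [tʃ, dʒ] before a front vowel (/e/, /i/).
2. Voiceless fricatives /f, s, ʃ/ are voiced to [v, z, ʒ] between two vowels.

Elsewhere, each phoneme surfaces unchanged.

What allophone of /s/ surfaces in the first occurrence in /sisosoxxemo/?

/s/ — word-initial; rule 2 does not apply here → [s].

[s]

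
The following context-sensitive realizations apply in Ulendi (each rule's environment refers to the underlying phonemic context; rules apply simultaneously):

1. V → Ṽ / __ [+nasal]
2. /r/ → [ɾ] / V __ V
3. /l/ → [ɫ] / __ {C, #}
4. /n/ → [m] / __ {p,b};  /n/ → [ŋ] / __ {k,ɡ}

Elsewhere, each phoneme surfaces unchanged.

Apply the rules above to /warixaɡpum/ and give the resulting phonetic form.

[waɾixaɡpũm]

/w/ stays [w].
/a/ (between /w/ and /r/) is in the target of rule 1 but the environment (before a nasal consonant) is not met → [a].
/r/ (between /a/ and /i/) occurs between two vowels → [ɾ] by rule 2.
/i/ (between /r/ and /x/): rule 1 targets it, but not before a nasal consonant → unchanged [i].
/x/ stays [x].
/a/ — between /x/ and /ɡ/; rule 1 does not apply here → [a].
/ɡ/ (between /a/ and /p/): no rule targets it → [ɡ].
/p/ (between /ɡ/ and /u/) is unaffected → [p].
/u/ meets the environment for rule 1 (before a nasal consonant) → [ũ].
/m/ — not in any rule's target class → [m].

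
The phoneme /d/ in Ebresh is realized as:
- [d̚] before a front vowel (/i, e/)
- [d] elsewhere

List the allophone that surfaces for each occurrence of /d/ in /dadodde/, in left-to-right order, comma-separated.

[d], [d], [d], [d̚]

Occurrence 1 (position 1): no conditioning environment matches → elsewhere allophone [d].
Occurrence 2 (position 3): no conditioning environment matches → elsewhere allophone [d].
Occurrence 3 (position 5): no conditioning environment matches → elsewhere allophone [d].
Occurrence 4 (position 6): before a front vowel (/i, e/) → [d̚].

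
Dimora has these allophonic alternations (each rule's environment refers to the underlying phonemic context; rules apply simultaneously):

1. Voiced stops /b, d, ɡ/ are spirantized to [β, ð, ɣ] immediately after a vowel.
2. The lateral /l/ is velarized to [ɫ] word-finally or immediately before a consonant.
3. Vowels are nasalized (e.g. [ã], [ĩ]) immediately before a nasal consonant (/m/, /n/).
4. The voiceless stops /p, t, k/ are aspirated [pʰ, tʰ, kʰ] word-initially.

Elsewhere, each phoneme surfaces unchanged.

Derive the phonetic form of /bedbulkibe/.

/b/ (word-initial) is in the target of rule 1 but the environment (immediately after a vowel) is not met → [b].
/e/ (between /b/ and /d/): rule 3 targets it, but not before a nasal consonant → unchanged [e].
/d/ (between /e/ and /b/) occurs immediately after a vowel → [ð] by rule 1.
/b/ (between /d/ and /u/): rule 1 targets it, but not immediately after a vowel → unchanged [b].
/u/ (between /b/ and /l/): rule 3 targets it, but not before a nasal consonant → unchanged [u].
/l/ meets the environment for rule 2 (word-finally or immediately before a consonant) → [ɫ].
/k/ — between /l/ and /i/; rule 4 does not apply here → [k].
/i/ (between /k/ and /b/) is in the target of rule 3 but the environment (before a nasal consonant) is not met → [i].
/b/ — between /i/ and /e/, immediately after a vowel — surfaces as [β] (rule 1).
/e/ (word-final): rule 3 targets it, but not before a nasal consonant → unchanged [e].

[beðbuɫkiβe]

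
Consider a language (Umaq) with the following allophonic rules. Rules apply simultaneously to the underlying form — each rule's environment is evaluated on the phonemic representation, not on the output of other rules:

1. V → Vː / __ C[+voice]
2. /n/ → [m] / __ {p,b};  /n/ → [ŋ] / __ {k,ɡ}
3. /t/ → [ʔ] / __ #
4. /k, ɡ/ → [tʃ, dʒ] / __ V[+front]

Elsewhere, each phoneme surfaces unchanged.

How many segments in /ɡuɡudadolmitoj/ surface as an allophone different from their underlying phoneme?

Segments that undergo a rule: /u/ → [uː] (rule 1); /u/ → [uː] (rule 1); /a/ → [aː] (rule 1); /o/ → [oː] (rule 1); /o/ → [oː] (rule 1).
All other segments surface unchanged.

5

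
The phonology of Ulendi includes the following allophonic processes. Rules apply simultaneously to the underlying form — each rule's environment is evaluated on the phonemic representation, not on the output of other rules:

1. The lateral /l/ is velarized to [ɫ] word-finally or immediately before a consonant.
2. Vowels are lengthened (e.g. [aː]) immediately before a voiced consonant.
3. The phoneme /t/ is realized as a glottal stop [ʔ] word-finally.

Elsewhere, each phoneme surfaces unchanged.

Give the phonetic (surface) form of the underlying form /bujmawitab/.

[buːjmaːwitaːb]

Rule 2 applies to /u/ (between /b/ and /j/: before a voiced consonant) → [uː].
/a/ (between /m/ and /w/): before a voiced consonant, so rule 2 applies → [aː].
/i/ (between /w/ and /t/): rule 2 targets it, but not before a voiced consonant → unchanged [i].
/t/ — between /i/ and /a/; rule 3 does not apply here → [t].
/a/ (between /t/ and /b/) occurs before a voiced consonant → [aː] by rule 2.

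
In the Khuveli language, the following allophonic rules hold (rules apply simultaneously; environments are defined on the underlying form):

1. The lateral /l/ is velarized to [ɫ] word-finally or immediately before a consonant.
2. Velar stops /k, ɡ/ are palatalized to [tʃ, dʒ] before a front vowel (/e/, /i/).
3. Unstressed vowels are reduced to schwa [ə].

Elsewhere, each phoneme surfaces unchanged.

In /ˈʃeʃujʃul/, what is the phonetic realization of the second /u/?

[ə]

/u/ meets the environment for rule 3 (in an unstressed syllable) → [ə].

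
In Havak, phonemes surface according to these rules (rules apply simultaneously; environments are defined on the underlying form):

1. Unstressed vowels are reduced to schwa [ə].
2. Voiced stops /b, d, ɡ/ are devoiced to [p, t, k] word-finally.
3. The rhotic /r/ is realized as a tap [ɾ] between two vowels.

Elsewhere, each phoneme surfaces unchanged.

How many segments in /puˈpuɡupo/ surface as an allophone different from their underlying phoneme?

Segments that undergo a rule: /u/ → [ə] (rule 1); /u/ → [ə] (rule 1); /o/ → [ə] (rule 1).
All other segments surface unchanged.

3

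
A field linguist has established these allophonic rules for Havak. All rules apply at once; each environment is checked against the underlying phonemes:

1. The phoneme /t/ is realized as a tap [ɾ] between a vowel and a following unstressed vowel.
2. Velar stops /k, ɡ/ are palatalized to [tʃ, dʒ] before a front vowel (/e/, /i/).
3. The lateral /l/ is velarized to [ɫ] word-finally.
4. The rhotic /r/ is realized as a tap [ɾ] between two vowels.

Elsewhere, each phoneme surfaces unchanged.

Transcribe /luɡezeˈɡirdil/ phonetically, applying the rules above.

/l/ (word-initial) is in the target of rule 3 but the environment (word-finally) is not met → [l].
/ɡ/ — between /u/ and /e/, before a front vowel — surfaces as [dʒ] (rule 2).
/ɡ/ — between /e/ and /i/, before a front vowel — surfaces as [dʒ] (rule 2).
/r/ (between /i/ and /d/) fails the environment for rule 4, so it stays [r].
/l/ meets the environment for rule 3 (word-finally) → [ɫ].

[ludʒezeˈdʒirdiɫ]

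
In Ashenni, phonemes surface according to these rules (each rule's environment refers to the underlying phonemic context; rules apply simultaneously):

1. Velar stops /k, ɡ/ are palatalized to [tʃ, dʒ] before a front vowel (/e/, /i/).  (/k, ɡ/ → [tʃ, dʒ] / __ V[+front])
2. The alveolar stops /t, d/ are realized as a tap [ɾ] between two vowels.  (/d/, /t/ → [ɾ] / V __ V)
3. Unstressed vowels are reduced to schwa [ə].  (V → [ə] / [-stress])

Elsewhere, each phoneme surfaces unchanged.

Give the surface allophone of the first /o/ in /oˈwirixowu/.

[ə]

Rule 3 applies to /o/ (word-initial: in an unstressed syllable) → [ə].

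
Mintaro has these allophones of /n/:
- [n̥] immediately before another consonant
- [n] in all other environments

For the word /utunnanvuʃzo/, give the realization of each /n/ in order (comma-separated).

[n̥], [n], [n̥]

Occurrence 1 (position 4): immediately before another consonant → [n̥].
Occurrence 2 (position 5): no conditioning environment matches → elsewhere allophone [n].
Occurrence 3 (position 7): immediately before another consonant → [n̥].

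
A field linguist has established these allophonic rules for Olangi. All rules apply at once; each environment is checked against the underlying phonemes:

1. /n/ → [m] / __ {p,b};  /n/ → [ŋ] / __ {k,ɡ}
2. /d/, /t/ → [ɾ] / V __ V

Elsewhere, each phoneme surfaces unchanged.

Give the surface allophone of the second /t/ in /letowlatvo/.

[t]

/t/ (between /a/ and /v/) is in the target of rule 2 but the environment (between two vowels) is not met → [t].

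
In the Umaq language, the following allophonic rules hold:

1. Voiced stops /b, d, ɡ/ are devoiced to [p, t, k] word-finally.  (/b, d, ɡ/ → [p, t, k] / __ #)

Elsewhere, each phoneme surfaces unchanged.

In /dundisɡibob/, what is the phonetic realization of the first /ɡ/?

[ɡ]

/ɡ/ (between /s/ and /i/) is in the target of rule 1 but the environment (word-finally) is not met → [ɡ].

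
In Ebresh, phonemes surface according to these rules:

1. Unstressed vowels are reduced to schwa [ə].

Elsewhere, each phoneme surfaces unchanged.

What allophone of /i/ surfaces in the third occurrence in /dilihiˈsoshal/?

[ə]

/i/ (between /h/ and /s/) occurs in an unstressed syllable → [ə] by rule 1.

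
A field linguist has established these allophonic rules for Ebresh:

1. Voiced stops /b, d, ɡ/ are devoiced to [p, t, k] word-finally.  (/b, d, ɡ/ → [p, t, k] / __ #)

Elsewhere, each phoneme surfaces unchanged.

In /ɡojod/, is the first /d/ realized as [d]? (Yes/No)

No

/d/ (word-final) occurs word-finally → [t] by rule 1.
The actual realization is [t], not [d].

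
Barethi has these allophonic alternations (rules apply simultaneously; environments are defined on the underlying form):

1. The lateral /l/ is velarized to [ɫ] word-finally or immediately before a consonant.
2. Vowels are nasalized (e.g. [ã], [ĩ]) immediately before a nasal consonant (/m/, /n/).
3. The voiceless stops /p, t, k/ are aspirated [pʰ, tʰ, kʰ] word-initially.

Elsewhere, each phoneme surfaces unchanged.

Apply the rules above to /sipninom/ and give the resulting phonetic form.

/s/ (word-initial) is unaffected → [s].
/i/ (between /s/ and /p/) is in the target of rule 2 but the environment (before a nasal consonant) is not met → [i].
/p/ — between /i/ and /n/; rule 3 does not apply here → [p].
/n/ — not in any rule's target class → [n].
/i/ meets the environment for rule 2 (before a nasal consonant) → [ĩ].
/n/ (between /i/ and /o/) is unaffected → [n].
Rule 2 applies to /o/ (between /n/ and /m/: before a nasal consonant) → [õ].
/m/ (word-final): no rule targets it → [m].

[sipnĩnõm]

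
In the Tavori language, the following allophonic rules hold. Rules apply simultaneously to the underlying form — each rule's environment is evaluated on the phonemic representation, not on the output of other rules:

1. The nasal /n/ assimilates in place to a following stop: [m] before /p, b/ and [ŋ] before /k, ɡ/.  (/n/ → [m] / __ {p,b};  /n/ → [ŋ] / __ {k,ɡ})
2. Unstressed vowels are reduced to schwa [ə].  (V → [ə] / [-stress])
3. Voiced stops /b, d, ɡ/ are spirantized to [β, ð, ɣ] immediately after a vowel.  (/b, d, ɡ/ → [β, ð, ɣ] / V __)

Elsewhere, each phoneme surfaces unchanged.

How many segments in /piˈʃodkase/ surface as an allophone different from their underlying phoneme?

Segments that undergo a rule: /i/ → [ə] (rule 2); /d/ → [ð] (rule 3); /a/ → [ə] (rule 2); /e/ → [ə] (rule 2).
All other segments surface unchanged.

4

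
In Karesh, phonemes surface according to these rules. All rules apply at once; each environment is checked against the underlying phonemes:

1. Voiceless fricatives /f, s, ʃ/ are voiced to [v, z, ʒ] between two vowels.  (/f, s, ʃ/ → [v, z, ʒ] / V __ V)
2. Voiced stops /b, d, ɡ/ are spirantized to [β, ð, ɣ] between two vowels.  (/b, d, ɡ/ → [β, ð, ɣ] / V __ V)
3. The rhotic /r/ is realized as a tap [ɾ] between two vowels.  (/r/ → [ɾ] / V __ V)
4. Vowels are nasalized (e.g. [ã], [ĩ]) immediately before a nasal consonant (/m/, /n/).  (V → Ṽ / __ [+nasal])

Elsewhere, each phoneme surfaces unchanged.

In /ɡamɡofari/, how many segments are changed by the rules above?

Segments that undergo a rule: /a/ → [ã] (rule 4); /f/ → [v] (rule 1); /r/ → [ɾ] (rule 3).
All other segments surface unchanged.

3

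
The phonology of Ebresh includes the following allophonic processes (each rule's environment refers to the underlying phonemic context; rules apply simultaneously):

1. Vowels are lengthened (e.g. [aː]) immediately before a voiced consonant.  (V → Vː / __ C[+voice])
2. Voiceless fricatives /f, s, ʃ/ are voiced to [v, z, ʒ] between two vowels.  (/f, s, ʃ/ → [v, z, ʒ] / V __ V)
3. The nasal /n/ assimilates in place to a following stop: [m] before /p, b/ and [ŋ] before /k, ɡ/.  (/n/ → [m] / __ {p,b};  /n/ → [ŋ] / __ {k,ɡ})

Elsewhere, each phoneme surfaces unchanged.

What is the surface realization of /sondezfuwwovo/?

/s/ — word-initial; rule 2 does not apply here → [s].
/o/ (between /s/ and /n/) occurs before a voiced consonant → [oː] by rule 1.
/n/ (between /o/ and /d/) is in the target of rule 3 but the environment (before a labial or velar stop) is not met → [n].
/d/ (between /n/ and /e/) is unaffected → [d].
/e/ (between /d/ and /z/) occurs before a voiced consonant → [eː] by rule 1.
/z/ (between /e/ and /f/): no rule targets it → [z].
/f/ — between /z/ and /u/; rule 2 does not apply here → [f].
Rule 1 applies to /u/ (between /f/ and /w/: before a voiced consonant) → [uː].
/w/ (between /u/ and /w/) is unaffected → [w].
/w/ (between /w/ and /o/) is unaffected → [w].
/o/ (between /w/ and /v/) occurs before a voiced consonant → [oː] by rule 1.
/v/ (between /o/ and /o/): no rule targets it → [v].
/o/ (word-final) fails the environment for rule 1, so it stays [o].

[soːndeːzfuːwwoːvo]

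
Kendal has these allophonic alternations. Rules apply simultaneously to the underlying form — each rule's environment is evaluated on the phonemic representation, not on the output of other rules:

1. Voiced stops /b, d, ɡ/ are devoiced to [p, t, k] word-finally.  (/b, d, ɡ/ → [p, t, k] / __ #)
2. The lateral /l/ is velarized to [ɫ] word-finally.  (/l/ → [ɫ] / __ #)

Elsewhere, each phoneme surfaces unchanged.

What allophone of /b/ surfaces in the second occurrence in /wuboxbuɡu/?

/b/ — between /x/ and /u/; rule 1 does not apply here → [b].

[b]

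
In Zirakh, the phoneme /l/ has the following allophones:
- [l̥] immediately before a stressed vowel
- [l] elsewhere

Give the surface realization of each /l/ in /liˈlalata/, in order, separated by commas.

[l], [l̥], [l]

Occurrence 1 (position 1): no conditioning environment matches → elsewhere allophone [l].
Occurrence 2 (position 3): immediately before a stressed vowel → [l̥].
Occurrence 3 (position 5): no conditioning environment matches → elsewhere allophone [l].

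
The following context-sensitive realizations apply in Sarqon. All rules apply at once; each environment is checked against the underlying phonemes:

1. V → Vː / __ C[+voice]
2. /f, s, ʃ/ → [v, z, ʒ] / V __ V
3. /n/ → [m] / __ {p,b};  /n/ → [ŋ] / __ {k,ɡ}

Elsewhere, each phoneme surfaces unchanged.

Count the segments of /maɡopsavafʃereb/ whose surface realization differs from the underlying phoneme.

Segments that undergo a rule: /a/ → [aː] (rule 1); /a/ → [aː] (rule 1); /e/ → [eː] (rule 1); /e/ → [eː] (rule 1).
All other segments surface unchanged.

4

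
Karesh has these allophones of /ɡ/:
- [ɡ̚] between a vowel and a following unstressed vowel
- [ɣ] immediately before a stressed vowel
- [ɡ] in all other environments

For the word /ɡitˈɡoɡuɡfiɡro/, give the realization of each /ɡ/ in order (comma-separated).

Occurrence 1 (position 1): no conditioning environment matches → elsewhere allophone [ɡ].
Occurrence 2 (position 4): immediately before a stressed vowel → [ɣ].
Occurrence 3 (position 6): between a vowel and a following unstressed vowel → [ɡ̚].
Occurrence 4 (position 8): no conditioning environment matches → elsewhere allophone [ɡ].
Occurrence 5 (position 11): no conditioning environment matches → elsewhere allophone [ɡ].

[ɡ], [ɣ], [ɡ̚], [ɡ], [ɡ]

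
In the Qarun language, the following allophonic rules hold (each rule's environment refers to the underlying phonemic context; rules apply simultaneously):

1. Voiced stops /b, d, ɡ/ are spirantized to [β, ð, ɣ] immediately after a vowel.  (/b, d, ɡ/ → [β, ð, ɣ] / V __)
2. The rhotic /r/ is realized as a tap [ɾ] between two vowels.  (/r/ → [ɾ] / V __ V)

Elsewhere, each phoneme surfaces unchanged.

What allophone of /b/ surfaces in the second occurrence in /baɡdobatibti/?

[β]

/b/ meets the environment for rule 1 (immediately after a vowel) → [β].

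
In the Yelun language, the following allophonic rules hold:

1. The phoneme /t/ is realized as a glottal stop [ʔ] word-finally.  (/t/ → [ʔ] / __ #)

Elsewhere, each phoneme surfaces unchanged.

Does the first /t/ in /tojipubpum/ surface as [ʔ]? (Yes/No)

/t/ (word-initial) is in the target of rule 1 but the environment (word-finally) is not met → [t].
The actual realization is [t], not [ʔ].

No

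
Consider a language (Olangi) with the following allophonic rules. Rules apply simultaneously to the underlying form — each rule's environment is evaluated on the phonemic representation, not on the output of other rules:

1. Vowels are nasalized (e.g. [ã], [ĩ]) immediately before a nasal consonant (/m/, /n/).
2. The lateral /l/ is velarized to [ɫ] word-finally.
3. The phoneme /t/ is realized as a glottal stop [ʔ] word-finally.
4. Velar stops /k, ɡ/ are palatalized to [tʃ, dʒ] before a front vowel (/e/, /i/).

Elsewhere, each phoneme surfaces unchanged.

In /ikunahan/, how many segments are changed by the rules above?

Segments that undergo a rule: /u/ → [ũ] (rule 1); /a/ → [ã] (rule 1).
All other segments surface unchanged.

2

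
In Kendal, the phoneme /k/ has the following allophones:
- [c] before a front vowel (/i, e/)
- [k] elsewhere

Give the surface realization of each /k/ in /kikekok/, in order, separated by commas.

Occurrence 1 (position 1): before a front vowel → [c].
Occurrence 2 (position 3): before a front vowel → [c].
Occurrence 3 (position 5): no conditioning environment matches → elsewhere allophone [k].
Occurrence 4 (position 7): no conditioning environment matches → elsewhere allophone [k].

[c], [c], [k], [k]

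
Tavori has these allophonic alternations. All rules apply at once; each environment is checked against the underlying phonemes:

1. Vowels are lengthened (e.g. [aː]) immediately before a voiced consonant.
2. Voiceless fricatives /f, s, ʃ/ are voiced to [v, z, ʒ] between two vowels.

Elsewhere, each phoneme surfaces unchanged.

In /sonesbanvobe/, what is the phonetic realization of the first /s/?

[s]

/s/ (word-initial): rule 2 targets it, but not between two vowels → unchanged [s].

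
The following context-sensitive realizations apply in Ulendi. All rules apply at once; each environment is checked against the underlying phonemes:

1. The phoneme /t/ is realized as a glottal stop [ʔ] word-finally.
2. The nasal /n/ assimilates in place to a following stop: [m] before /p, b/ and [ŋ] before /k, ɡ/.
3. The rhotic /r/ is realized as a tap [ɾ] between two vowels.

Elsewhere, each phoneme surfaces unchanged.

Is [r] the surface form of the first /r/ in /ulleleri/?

/r/ — between /e/ and /i/, between two vowels — surfaces as [ɾ] (rule 3).
The actual realization is [ɾ], not [r].

No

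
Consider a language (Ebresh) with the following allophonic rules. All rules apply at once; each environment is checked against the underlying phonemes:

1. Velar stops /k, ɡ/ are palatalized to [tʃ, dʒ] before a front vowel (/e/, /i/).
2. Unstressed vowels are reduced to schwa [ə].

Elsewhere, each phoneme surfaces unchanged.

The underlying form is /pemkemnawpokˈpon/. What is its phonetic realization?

/e/ meets the environment for rule 2 (in an unstressed syllable) → [ə].
/k/ (between /m/ and /e/): before a front vowel, so rule 1 applies → [tʃ].
/e/ (between /k/ and /m/): in an unstressed syllable, so rule 2 applies → [ə].
/a/ meets the environment for rule 2 (in an unstressed syllable) → [ə].
/o/ meets the environment for rule 2 (in an unstressed syllable) → [ə].
/k/ (between /o/ and /p/) fails the environment for rule 1, so it stays [k].
/o/ — between /p/ and /n/; rule 2 does not apply here → [o].

[pəmtʃəmnəwpəkˈpon]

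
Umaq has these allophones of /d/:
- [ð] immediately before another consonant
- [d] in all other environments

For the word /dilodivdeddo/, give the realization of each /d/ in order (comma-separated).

[d], [d], [d], [ð], [d]

Occurrence 1 (position 1): no conditioning environment matches → elsewhere allophone [d].
Occurrence 2 (position 5): no conditioning environment matches → elsewhere allophone [d].
Occurrence 3 (position 8): no conditioning environment matches → elsewhere allophone [d].
Occurrence 4 (position 10): immediately before another consonant → [ð].
Occurrence 5 (position 11): no conditioning environment matches → elsewhere allophone [d].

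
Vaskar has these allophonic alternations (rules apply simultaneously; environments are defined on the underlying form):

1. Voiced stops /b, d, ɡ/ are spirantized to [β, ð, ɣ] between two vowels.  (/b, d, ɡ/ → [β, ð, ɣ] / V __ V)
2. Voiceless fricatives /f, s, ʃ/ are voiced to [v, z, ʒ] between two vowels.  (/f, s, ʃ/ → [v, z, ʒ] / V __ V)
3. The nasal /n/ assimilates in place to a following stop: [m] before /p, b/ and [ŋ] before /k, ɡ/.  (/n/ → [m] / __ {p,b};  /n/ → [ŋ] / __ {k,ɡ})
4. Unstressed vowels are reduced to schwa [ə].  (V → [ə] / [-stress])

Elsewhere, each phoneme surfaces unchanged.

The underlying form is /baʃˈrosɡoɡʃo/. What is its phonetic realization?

/b/ (word-initial) fails the environment for rule 1, so it stays [b].
/a/ (between /b/ and /ʃ/) occurs in an unstressed syllable → [ə] by rule 4.
/ʃ/ (between /a/ and /r/) is in the target of rule 2 but the environment (between two vowels) is not met → [ʃ].
/r/ (between /ʃ/ and /o/): no rule targets it → [r].
/o/ (between /r/ and /s/) is in the target of rule 4 but the environment (in an unstressed syllable) is not met → [o].
/s/ — between /o/ and /ɡ/; rule 2 does not apply here → [s].
/ɡ/ (between /s/ and /o/): rule 1 targets it, but not between two vowels → unchanged [ɡ].
/o/ (between /ɡ/ and /ɡ/): in an unstressed syllable, so rule 4 applies → [ə].
/ɡ/ (between /o/ and /ʃ/): rule 1 targets it, but not between two vowels → unchanged [ɡ].
/ʃ/ (between /ɡ/ and /o/) fails the environment for rule 2, so it stays [ʃ].
/o/ (word-final): in an unstressed syllable, so rule 4 applies → [ə].

[bəʃˈrosɡəɡʃə]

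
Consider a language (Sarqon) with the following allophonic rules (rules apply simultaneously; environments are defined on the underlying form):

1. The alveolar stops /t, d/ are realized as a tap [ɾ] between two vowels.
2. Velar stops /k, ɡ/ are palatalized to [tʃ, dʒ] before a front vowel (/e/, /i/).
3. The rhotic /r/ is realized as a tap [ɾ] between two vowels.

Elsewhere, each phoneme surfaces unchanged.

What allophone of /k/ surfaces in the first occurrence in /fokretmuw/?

[k]

/k/ (between /o/ and /r/) is in the target of rule 2 but the environment (before a front vowel) is not met → [k].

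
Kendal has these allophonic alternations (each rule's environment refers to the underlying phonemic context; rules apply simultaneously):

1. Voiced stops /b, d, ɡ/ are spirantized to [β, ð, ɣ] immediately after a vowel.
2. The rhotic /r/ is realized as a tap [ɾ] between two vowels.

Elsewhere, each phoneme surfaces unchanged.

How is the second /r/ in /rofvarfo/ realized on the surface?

[r]

/r/ (between /a/ and /f/): rule 2 targets it, but not between two vowels → unchanged [r].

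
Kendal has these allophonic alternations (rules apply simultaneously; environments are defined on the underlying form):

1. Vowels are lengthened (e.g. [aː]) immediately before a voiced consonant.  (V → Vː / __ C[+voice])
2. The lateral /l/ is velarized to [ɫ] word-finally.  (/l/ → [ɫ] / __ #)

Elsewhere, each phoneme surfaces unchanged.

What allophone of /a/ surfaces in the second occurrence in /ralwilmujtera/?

/a/ (word-final) fails the environment for rule 1, so it stays [a].

[a]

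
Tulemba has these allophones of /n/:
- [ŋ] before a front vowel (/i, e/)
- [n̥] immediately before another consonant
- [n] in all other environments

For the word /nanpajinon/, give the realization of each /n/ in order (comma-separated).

[n], [n̥], [n], [n]

Occurrence 1 (position 1): no conditioning environment matches → elsewhere allophone [n].
Occurrence 2 (position 3): immediately before another consonant → [n̥].
Occurrence 3 (position 8): no conditioning environment matches → elsewhere allophone [n].
Occurrence 4 (position 10): no conditioning environment matches → elsewhere allophone [n].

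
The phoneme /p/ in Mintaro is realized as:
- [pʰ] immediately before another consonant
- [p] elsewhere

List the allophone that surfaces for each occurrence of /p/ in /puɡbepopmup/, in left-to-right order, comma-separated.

[p], [p], [pʰ], [p]

Occurrence 1 (position 1): no conditioning environment matches → elsewhere allophone [p].
Occurrence 2 (position 6): no conditioning environment matches → elsewhere allophone [p].
Occurrence 3 (position 8): immediately before another consonant → [pʰ].
Occurrence 4 (position 11): no conditioning environment matches → elsewhere allophone [p].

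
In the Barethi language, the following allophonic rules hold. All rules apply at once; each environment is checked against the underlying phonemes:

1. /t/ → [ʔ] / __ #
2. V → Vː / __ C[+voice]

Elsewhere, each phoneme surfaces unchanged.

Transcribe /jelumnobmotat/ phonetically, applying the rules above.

[jeːluːmnoːbmotaʔ]

/j/ stays [j].
/e/ meets the environment for rule 2 (before a voiced consonant) → [eː].
/l/ — not in any rule's target class → [l].
/u/ (between /l/ and /m/) occurs before a voiced consonant → [uː] by rule 2.
/m/ (between /u/ and /n/) is unaffected → [m].
/n/ stays [n].
Rule 2 applies to /o/ (between /n/ and /b/: before a voiced consonant) → [oː].
/b/ (between /o/ and /m/): no rule targets it → [b].
/m/ — not in any rule's target class → [m].
/o/ (between /m/ and /t/): rule 2 targets it, but not before a voiced consonant → unchanged [o].
/t/ (between /o/ and /a/) is in the target of rule 1 but the environment (word-finally) is not met → [t].
/a/ (between /t/ and /t/) fails the environment for rule 2, so it stays [a].
/t/ meets the environment for rule 1 (word-finally) → [ʔ].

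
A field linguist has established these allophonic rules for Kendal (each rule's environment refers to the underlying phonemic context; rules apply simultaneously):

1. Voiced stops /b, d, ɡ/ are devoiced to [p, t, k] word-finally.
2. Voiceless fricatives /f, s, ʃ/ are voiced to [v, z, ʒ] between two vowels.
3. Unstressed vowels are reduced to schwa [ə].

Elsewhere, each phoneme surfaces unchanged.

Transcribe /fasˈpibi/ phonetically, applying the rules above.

/f/ (word-initial) is in the target of rule 2 but the environment (between two vowels) is not met → [f].
/a/ (between /f/ and /s/) occurs in an unstressed syllable → [ə] by rule 3.
/s/ (between /a/ and /p/) is in the target of rule 2 but the environment (between two vowels) is not met → [s].
/p/ (between /s/ and /i/): no rule targets it → [p].
/i/ — between /p/ and /b/; rule 3 does not apply here → [i].
/b/ — between /i/ and /i/; rule 1 does not apply here → [b].
/i/ (word-final): in an unstressed syllable, so rule 3 applies → [ə].

[fəsˈpibə]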